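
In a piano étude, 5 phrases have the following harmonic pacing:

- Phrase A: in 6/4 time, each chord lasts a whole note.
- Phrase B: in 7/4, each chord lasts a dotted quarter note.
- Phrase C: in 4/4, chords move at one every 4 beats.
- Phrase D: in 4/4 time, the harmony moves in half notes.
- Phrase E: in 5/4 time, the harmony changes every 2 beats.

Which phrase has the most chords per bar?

Phrase B

A: 6/4 = 1.5 chords/bar.
B: 7/1.5 = 14/3 chords/bar.
C: 4/4 = 1 chord/bar.
D: 4/2 = 2 chords/bar.
E: 5/2 = 2.5 chords/bar.
Fastest is B at 14/3 chords/bar.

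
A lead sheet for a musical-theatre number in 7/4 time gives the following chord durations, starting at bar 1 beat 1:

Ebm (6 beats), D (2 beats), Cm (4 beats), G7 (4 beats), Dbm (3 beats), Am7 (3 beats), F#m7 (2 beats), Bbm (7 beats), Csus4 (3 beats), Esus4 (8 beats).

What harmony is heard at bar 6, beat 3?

Beat 3 of bar 6 is beat (6−1)×7 + 3 = 38 overall.
Running totals: Ebm ends at 6, D ends at 8, Cm ends at 12, G7 ends at 16, Dbm ends at 19, Am7 ends at 22, F#m7 ends at 24, Bbm ends at 31, Csus4 ends at 34, Esus4 ends at 42.
Beat 38 falls within Esus4.

Esus4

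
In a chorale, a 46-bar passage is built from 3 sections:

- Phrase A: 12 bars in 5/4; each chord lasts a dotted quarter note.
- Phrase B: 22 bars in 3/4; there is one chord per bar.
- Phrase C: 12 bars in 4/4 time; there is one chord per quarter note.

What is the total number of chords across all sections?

110 chords

A: 12·5 = 60 beats, 60/1.5 = 40 chords.
B: 22·3 = 66 beats, 66/3 = 22 chords.
C: 12·4 = 48 beats, 48/1 = 48 chords.
Total: 40 + 22 + 48 = 110.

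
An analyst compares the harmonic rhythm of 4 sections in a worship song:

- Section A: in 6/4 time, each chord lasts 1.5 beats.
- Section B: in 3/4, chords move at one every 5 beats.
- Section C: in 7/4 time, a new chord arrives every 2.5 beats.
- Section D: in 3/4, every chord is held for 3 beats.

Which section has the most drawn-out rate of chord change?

Section B

A: 6 beats/bar ÷ 1.5 beats/chord = 4 chords/bar.
B: 3 beats/bar ÷ 5 beats/chord = 0.6 chords/bar.
C: 7 beats/bar ÷ 2.5 beats/chord = 2.8 chords/bar.
D: 3 beats/bar ÷ 3 beats/chord = 1 chord/bar.
Slowest is B at 0.6 chords/bar.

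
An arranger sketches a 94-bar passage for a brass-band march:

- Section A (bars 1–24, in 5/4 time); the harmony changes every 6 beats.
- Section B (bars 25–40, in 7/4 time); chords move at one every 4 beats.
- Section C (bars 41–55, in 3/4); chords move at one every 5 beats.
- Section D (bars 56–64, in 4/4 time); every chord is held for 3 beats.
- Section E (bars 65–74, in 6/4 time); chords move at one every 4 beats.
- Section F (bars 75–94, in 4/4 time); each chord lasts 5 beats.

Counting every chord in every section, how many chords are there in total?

100 chords

A: 24·5 = 120 beats, 120/6 = 20 chords.
B: 16·7 = 112 beats, 112/4 = 28 chords.
C: 15·3 = 45 beats, 45/5 = 9 chords.
D: 9·4 = 36 beats, 36/3 = 12 chords.
E: 10·6 = 60 beats, 60/4 = 15 chords.
F: 20·4 = 80 beats, 80/5 = 16 chords.
Total: 20 + 28 + 9 + 12 + 15 + 16 = 100.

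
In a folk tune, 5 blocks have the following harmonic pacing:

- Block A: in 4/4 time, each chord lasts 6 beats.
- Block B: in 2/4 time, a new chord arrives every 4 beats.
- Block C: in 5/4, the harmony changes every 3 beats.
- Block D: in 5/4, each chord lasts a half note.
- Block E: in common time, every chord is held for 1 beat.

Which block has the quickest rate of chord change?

A: 4/6 = 2/3 chords/bar.
B: 2/4 = 0.5 chords/bar.
C: 5/3 = 5/3 chords/bar.
D: 5/2 = 2.5 chords/bar.
E: 4/1 = 4 chords/bar.
Fastest is E at 4 chords/bar.

Block E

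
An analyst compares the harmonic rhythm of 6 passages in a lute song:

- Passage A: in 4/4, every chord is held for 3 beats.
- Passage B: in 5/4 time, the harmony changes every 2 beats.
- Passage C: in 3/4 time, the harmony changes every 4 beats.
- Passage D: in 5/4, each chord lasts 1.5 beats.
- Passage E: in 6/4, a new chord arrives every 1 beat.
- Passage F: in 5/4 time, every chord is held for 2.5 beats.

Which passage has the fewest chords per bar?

A: each chord is 3 beats in 4/4, so 4/3 per bar.
B: each chord is 2 beats in 5/4, so 2.5 per bar.
C: each chord is 4 beats in 3/4, so 0.75 per bar.
D: each chord is 1.5 beats in 5/4, so 10/3 per bar.
E: each chord is 1 beat in 6/4, so 6 per bar.
F: each chord is 2.5 beats in 5/4, so 2 per bar.
Slowest is C at 0.75 chords/bar.

Passage C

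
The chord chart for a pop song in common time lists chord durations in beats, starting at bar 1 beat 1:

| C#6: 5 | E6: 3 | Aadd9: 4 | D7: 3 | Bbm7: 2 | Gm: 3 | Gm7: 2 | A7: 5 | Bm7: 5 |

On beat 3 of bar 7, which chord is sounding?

A7

Beat 3 of bar 7 is beat (7−1)×4 + 3 = 27 overall.
Running totals: C#6 ends at 5, E6 ends at 8, Aadd9 ends at 12, D7 ends at 15, Bbm7 ends at 17, Gm ends at 20, Gm7 ends at 22, A7 ends at 27.
Beat 27 falls within A7.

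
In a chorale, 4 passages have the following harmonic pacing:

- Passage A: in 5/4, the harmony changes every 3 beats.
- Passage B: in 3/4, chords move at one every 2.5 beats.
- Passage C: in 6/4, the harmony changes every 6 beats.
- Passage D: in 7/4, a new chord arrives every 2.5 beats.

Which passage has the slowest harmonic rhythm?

A: 5 beats/bar ÷ 3 beats/chord = 5/3 chords/bar.
B: 3 beats/bar ÷ 2.5 beats/chord = 1.2 chords/bar.
C: 6 beats/bar ÷ 6 beats/chord = 1 chord/bar.
D: 7 beats/bar ÷ 2.5 beats/chord = 2.8 chords/bar.
Slowest is C at 1 chords/bar.

Passage C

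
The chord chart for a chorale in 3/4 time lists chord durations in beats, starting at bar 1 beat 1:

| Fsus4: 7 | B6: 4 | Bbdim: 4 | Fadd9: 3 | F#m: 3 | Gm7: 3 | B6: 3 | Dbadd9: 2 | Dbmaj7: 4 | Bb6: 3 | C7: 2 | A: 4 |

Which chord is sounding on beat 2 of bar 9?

B6

Beat 2 of bar 9 is beat (9−1)×3 + 2 = 26 overall.
Running totals: Fsus4 ends at 7, B6 ends at 11, Bbdim ends at 15, Fadd9 ends at 18, F#m ends at 21, Gm7 ends at 24, B6 ends at 27.
Beat 26 falls within B6.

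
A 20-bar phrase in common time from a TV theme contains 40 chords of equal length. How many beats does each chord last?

2 beats

20 bars × 4 beats/bar = 80 beats total.
80 beats ÷ 40 chords = 2 beats per chord.
(That is a half note.)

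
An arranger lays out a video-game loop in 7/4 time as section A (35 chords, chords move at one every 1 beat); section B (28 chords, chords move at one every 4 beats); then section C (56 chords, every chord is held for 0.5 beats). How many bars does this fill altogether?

A: 35 × 1 = 35 beats = 5 bars.
B: 28 × 4 = 112 beats = 16 bars.
C: 56 × 0.5 = 28 beats = 4 bars.
Total: 5 + 16 + 4 = 25 bars.

25 bars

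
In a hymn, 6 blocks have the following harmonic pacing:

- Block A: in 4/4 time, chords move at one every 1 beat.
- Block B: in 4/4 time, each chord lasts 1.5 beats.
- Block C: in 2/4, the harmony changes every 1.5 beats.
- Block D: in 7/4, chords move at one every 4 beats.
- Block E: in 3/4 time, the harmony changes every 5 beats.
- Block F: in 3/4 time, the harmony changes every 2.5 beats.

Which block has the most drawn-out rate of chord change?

Block E

A: each chord is 1 beat in 4/4, so 4 per bar.
B: each chord is 1.5 beats in 4/4, so 8/3 per bar.
C: each chord is 1.5 beats in 2/4, so 4/3 per bar.
D: each chord is 4 beats in 7/4, so 1.75 per bar.
E: each chord is 5 beats in 3/4, so 0.6 per bar.
F: each chord is 2.5 beats in 3/4, so 1.2 per bar.
Slowest is E at 0.6 chords/bar.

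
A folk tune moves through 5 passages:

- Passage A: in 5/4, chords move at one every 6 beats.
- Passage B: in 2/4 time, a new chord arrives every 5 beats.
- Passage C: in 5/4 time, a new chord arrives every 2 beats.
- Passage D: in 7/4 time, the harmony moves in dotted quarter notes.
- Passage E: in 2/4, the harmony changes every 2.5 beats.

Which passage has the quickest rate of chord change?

Passage D

A: each chord is 6 beats in 5/4, so 5/6 per bar.
B: each chord is 5 beats in 2/4, so 0.4 per bar.
C: each chord is 2 beats in 5/4, so 2.5 per bar.
D: each chord is 1.5 beats in 7/4, so 14/3 per bar.
E: each chord is 2.5 beats in 2/4, so 0.8 per bar.
Fastest is D at 14/3 chords/bar.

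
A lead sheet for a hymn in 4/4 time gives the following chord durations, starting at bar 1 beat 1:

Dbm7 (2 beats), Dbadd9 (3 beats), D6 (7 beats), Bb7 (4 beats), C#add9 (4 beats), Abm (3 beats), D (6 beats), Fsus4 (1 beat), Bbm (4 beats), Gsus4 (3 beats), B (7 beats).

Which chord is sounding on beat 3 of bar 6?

Beat 3 of bar 6 is beat (6−1)×4 + 3 = 23 overall.
Running totals: Dbm7 ends at 2, Dbadd9 ends at 5, D6 ends at 12, Bb7 ends at 16, C#add9 ends at 20, Abm ends at 23.
Beat 23 falls within Abm.

Abm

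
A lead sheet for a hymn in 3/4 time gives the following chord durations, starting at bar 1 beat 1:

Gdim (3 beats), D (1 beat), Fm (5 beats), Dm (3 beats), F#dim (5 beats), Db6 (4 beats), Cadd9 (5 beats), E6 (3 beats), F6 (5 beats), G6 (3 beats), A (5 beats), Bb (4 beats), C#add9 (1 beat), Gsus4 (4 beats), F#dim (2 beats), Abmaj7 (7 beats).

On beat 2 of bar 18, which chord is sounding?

Beat 2 of bar 18 is beat (18−1)×3 + 2 = 53 overall.
Running totals: Gdim ends at 3, D ends at 4, Fm ends at 9, Dm ends at 12, F#dim ends at 17, Db6 ends at 21, Cadd9 ends at 26, E6 ends at 29, F6 ends at 34, G6 ends at 37, A ends at 42, Bb ends at 46, C#add9 ends at 47, Gsus4 ends at 51, F#dim ends at 53.
Beat 53 falls within F#dim.

F#dim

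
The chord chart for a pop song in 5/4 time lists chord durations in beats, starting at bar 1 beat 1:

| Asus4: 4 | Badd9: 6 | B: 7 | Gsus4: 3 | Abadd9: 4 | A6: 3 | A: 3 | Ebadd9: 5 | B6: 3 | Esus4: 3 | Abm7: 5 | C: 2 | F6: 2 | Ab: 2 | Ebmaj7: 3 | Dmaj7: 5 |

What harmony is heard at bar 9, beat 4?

Beat 4 of bar 9 is beat (9−1)×5 + 4 = 44 overall.
Running totals: Asus4 ends at 4, Badd9 ends at 10, B ends at 17, Gsus4 ends at 20, Abadd9 ends at 24, A6 ends at 27, A ends at 30, Ebadd9 ends at 35, B6 ends at 38, Esus4 ends at 41, Abm7 ends at 46.
Beat 44 falls within Abm7.

Abm7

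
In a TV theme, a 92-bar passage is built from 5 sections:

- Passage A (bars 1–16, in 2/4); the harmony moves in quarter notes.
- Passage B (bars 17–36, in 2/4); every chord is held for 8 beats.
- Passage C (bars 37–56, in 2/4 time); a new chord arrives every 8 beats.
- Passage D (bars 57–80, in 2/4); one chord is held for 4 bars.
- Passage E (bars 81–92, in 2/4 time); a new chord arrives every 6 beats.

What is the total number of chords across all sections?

52 chords

A has 32 beats and chords last 1 each, so 32 chords.
B has 40 beats and chords last 8 each, so 5 chords.
C has 40 beats and chords last 8 each, so 5 chords.
D has 48 beats and chords last 8 each, so 6 chords.
E has 24 beats and chords last 6 each, so 4 chords.
Total: 32 + 5 + 5 + 6 + 4 = 52.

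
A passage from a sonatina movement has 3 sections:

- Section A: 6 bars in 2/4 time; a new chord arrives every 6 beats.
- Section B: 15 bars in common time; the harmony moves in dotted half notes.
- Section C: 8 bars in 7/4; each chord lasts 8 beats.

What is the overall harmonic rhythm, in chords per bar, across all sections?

A: 6 × 2 = 12 beats ÷ 6 = 2 chords.
B: 15 × 4 = 60 beats ÷ 3 = 20 chords.
C: 8 × 7 = 56 beats ÷ 8 = 7 chords.
Overall: 29 chords over 29 bars → 29/29 = 1 chords per bar.

1 chords per bar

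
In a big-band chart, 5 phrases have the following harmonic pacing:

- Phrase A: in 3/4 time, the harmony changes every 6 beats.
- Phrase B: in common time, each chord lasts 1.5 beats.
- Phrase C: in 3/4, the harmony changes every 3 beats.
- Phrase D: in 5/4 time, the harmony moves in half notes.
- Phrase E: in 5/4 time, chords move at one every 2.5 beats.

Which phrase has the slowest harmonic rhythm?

Phrase A

A: each chord is 6 beats in 3/4, so 0.5 per bar.
B: each chord is 1.5 beats in 4/4, so 8/3 per bar.
C: each chord is 3 beats in 3/4, so 1 per bar.
D: each chord is 2 beats in 5/4, so 2.5 per bar.
E: each chord is 2.5 beats in 5/4, so 2 per bar.
Slowest is A at 0.5 chords/bar.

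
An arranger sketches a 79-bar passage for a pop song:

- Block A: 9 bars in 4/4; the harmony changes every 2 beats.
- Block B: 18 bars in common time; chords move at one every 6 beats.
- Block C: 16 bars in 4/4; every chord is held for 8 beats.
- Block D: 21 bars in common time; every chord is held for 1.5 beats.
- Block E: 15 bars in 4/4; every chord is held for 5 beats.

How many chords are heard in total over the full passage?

A: 9 bars × 4 beats = 36 beats; 2 beats/chord → 18 chords.
B: 18 bars × 4 beats = 72 beats; 6 beats/chord → 12 chords.
C: 16 bars × 4 beats = 64 beats; 8 beats/chord → 8 chords.
D: 21 bars × 4 beats = 84 beats; 1.5 beats/chord → 56 chords.
E: 15 bars × 4 beats = 60 beats; 5 beats/chord → 12 chords.
Total: 18 + 12 + 8 + 56 + 12 = 106.

106 chords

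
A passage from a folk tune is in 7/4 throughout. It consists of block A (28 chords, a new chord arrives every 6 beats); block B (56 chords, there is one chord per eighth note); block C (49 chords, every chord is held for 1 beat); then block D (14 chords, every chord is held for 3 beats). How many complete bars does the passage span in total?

A: 28 × 6 = 168 beats = 24 bars.
B: 56 × 0.5 = 28 beats = 4 bars.
C: 49 × 1 = 49 beats = 7 bars.
D: 14 × 3 = 42 beats = 6 bars.
Total: 24 + 4 + 7 + 6 = 41 bars.

41 bars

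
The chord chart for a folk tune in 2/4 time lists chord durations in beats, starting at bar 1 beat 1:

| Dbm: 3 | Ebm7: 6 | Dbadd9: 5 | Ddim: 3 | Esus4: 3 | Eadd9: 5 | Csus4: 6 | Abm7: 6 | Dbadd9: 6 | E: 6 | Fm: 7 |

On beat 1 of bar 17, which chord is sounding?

Abm7

Beat 1 of bar 17 is beat (17−1)×2 + 1 = 33 overall.
Running totals: Dbm ends at 3, Ebm7 ends at 9, Dbadd9 ends at 14, Ddim ends at 17, Esus4 ends at 20, Eadd9 ends at 25, Csus4 ends at 31, Abm7 ends at 37.
Beat 33 falls within Abm7.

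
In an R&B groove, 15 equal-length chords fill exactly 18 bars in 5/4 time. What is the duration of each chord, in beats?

18 bars × 5 beats/bar = 90 beats total.
90 beats ÷ 15 chords = 6 beats per chord.

6 beats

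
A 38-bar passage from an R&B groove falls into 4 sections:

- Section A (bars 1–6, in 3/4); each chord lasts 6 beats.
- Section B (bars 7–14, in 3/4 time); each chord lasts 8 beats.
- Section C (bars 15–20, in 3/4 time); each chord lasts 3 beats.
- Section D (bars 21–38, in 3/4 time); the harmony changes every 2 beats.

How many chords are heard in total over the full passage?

39 chords

A: 6·3 = 18 beats, 18/6 = 3 chords.
B: 8·3 = 24 beats, 24/8 = 3 chords.
C: 6·3 = 18 beats, 18/3 = 6 chords.
D: 18·3 = 54 beats, 54/2 = 27 chords.
Total: 3 + 3 + 6 + 27 = 39.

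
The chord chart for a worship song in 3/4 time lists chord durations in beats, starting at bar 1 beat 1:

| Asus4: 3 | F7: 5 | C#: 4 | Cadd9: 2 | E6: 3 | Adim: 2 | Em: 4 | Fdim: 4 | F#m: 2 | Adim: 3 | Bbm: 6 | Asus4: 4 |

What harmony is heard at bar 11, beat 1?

Beat 1 of bar 11 is beat (11−1)×3 + 1 = 31 overall.
Running totals: Asus4 ends at 3, F7 ends at 8, C# ends at 12, Cadd9 ends at 14, E6 ends at 17, Adim ends at 19, Em ends at 23, Fdim ends at 27, F#m ends at 29, Adim ends at 32.
Beat 31 falls within Adim.

Adim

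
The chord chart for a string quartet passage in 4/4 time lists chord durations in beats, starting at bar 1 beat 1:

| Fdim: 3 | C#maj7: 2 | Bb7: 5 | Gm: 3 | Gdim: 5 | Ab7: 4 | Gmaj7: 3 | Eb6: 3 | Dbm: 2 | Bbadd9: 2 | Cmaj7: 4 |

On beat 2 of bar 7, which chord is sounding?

Eb6

Beat 2 of bar 7 is beat (7−1)×4 + 2 = 26 overall.
Running totals: Fdim ends at 3, C#maj7 ends at 5, Bb7 ends at 10, Gm ends at 13, Gdim ends at 18, Ab7 ends at 22, Gmaj7 ends at 25, Eb6 ends at 28.
Beat 26 falls within Eb6.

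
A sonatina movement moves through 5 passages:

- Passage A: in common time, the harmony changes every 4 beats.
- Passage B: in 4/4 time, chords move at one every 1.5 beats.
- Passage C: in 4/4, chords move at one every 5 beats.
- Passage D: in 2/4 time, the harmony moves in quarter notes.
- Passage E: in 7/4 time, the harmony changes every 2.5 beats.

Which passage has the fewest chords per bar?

Passage C

A: each chord is 4 beats in 4/4, so 1 per bar.
B: each chord is 1.5 beats in 4/4, so 8/3 per bar.
C: each chord is 5 beats in 4/4, so 0.8 per bar.
D: each chord is 1 beat in 2/4, so 2 per bar.
E: each chord is 2.5 beats in 7/4, so 2.8 per bar.
Slowest is C at 0.8 chords/bar.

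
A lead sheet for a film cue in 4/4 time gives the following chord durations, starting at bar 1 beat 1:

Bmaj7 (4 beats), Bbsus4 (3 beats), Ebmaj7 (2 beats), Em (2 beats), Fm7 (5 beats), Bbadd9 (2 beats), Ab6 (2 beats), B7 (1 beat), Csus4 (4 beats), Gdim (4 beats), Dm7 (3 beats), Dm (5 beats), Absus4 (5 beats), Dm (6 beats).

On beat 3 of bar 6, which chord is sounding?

Csus4

Beat 3 of bar 6 is beat (6−1)×4 + 3 = 23 overall.
Running totals: Bmaj7 ends at 4, Bbsus4 ends at 7, Ebmaj7 ends at 9, Em ends at 11, Fm7 ends at 16, Bbadd9 ends at 18, Ab6 ends at 20, B7 ends at 21, Csus4 ends at 25.
Beat 23 falls within Csus4.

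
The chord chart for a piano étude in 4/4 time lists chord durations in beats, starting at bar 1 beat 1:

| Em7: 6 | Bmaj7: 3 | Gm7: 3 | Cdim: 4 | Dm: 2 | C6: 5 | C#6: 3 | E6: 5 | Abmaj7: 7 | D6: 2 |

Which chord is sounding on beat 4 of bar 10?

D6

Beat 4 of bar 10 is beat (10−1)×4 + 4 = 40 overall.
Running totals: Em7 ends at 6, Bmaj7 ends at 9, Gm7 ends at 12, Cdim ends at 16, Dm ends at 18, C6 ends at 23, C#6 ends at 26, E6 ends at 31, Abmaj7 ends at 38, D6 ends at 40.
Beat 40 falls within D6.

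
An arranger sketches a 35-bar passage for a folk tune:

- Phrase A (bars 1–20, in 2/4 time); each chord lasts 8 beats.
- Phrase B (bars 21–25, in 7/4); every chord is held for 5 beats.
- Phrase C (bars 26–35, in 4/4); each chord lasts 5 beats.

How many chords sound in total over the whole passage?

A: 20·2 = 40 beats, 40/8 = 5 chords.
B: 5·7 = 35 beats, 35/5 = 7 chords.
C: 10·4 = 40 beats, 40/5 = 8 chords.
Total: 5 + 7 + 8 = 20.

20 chords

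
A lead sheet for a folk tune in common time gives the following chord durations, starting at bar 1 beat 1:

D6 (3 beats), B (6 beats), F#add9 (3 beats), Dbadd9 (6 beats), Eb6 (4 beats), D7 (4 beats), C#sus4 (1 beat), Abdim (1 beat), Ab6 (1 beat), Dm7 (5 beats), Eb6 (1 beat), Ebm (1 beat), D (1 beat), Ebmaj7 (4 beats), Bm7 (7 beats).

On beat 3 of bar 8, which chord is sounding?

Beat 3 of bar 8 is beat (8−1)×4 + 3 = 31 overall.
Running totals: D6 ends at 3, B ends at 9, F#add9 ends at 12, Dbadd9 ends at 18, Eb6 ends at 22, D7 ends at 26, C#sus4 ends at 27, Abdim ends at 28, Ab6 ends at 29, Dm7 ends at 34.
Beat 31 falls within Dm7.

Dm7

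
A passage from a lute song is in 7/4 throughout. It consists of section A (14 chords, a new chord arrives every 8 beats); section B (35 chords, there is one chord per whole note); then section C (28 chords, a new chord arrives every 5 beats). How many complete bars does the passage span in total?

56 bars

A: 14 × 8 = 112 beats = 16 bars.
B: 35 × 4 = 140 beats = 20 bars.
C: 28 × 5 = 140 beats = 20 bars.
Total: 16 + 20 + 20 = 56 bars.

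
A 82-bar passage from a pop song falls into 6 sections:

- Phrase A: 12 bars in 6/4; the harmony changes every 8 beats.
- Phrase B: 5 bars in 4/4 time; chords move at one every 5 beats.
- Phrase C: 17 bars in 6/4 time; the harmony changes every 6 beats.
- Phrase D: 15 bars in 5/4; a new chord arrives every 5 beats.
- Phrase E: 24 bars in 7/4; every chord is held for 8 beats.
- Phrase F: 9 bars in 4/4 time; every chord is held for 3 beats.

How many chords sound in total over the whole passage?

A: 12 bars × 6 beats = 72 beats; 8 beats/chord → 9 chords.
B: 5 bars × 4 beats = 20 beats; 5 beats/chord → 4 chords.
C: 17 bars × 6 beats = 102 beats; 6 beats/chord → 17 chords.
D: 15 bars × 5 beats = 75 beats; 5 beats/chord → 15 chords.
E: 24 bars × 7 beats = 168 beats; 8 beats/chord → 21 chords.
F: 9 bars × 4 beats = 36 beats; 3 beats/chord → 12 chords.
Total: 9 + 4 + 17 + 15 + 21 + 12 = 78.

78 chords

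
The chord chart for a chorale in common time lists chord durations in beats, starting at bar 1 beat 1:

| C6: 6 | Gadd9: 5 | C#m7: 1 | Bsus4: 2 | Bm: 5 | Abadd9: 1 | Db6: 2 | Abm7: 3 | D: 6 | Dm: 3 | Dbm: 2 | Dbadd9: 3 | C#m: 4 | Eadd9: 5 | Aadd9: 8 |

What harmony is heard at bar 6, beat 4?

Beat 4 of bar 6 is beat (6−1)×4 + 4 = 24 overall.
Running totals: C6 ends at 6, Gadd9 ends at 11, C#m7 ends at 12, Bsus4 ends at 14, Bm ends at 19, Abadd9 ends at 20, Db6 ends at 22, Abm7 ends at 25.
Beat 24 falls within Abm7.

Abm7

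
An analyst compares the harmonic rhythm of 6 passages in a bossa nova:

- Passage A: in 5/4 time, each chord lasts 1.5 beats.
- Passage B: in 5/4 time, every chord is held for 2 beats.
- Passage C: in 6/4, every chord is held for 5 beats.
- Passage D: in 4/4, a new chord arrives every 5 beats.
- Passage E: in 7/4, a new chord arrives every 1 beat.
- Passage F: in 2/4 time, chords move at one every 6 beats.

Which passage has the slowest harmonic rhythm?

A: each chord is 1.5 beats in 5/4, so 10/3 per bar.
B: each chord is 2 beats in 5/4, so 2.5 per bar.
C: each chord is 5 beats in 6/4, so 1.2 per bar.
D: each chord is 5 beats in 4/4, so 0.8 per bar.
E: each chord is 1 beat in 7/4, so 7 per bar.
F: each chord is 6 beats in 2/4, so 1/3 per bar.
Slowest is F at 1/3 chords/bar.

Passage F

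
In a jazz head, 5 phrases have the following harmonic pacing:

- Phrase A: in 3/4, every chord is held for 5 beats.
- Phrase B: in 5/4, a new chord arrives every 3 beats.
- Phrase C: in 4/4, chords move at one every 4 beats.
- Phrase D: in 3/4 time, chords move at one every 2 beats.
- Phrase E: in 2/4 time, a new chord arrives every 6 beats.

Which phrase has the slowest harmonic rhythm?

Phrase E

A: 3 beats/bar ÷ 5 beats/chord = 0.6 chords/bar.
B: 5 beats/bar ÷ 3 beats/chord = 5/3 chords/bar.
C: 4 beats/bar ÷ 4 beats/chord = 1 chord/bar.
D: 3 beats/bar ÷ 2 beats/chord = 1.5 chords/bar.
E: 2 beats/bar ÷ 6 beats/chord = 1/3 chords/bar.
Slowest is E at 1/3 chords/bar.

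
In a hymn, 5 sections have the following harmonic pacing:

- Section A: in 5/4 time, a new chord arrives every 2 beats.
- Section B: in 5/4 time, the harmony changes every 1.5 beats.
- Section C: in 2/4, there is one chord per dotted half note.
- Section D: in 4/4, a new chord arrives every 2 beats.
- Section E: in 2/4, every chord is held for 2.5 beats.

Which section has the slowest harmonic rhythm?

Section C

A: 5 beats/bar ÷ 2 beats/chord = 2.5 chords/bar.
B: 5 beats/bar ÷ 1.5 beats/chord = 10/3 chords/bar.
C: 2 beats/bar ÷ 3 beats/chord = 2/3 chords/bar.
D: 4 beats/bar ÷ 2 beats/chord = 2 chords/bar.
E: 2 beats/bar ÷ 2.5 beats/chord = 0.8 chords/bar.
Slowest is C at 2/3 chords/bar.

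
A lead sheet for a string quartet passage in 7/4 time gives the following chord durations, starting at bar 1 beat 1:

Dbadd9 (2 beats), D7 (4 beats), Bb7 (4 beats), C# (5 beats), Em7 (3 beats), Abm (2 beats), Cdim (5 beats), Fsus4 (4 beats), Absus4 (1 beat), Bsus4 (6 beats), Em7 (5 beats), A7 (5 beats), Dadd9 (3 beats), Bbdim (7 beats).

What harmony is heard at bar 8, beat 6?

Beat 6 of bar 8 is beat (8−1)×7 + 6 = 55 overall.
Running totals: Dbadd9 ends at 2, D7 ends at 6, Bb7 ends at 10, C# ends at 15, Em7 ends at 18, Abm ends at 20, Cdim ends at 25, Fsus4 ends at 29, Absus4 ends at 30, Bsus4 ends at 36, Em7 ends at 41, A7 ends at 46, Dadd9 ends at 49, Bbdim ends at 56.
Beat 55 falls within Bbdim.

Bbdim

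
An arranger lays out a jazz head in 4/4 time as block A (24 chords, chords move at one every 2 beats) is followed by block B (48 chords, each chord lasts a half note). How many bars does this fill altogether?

A: 24 × 2 = 48 beats = 12 bars.
B: 48 × 2 = 96 beats = 24 bars.
Total: 12 + 24 = 36 bars.

36 bars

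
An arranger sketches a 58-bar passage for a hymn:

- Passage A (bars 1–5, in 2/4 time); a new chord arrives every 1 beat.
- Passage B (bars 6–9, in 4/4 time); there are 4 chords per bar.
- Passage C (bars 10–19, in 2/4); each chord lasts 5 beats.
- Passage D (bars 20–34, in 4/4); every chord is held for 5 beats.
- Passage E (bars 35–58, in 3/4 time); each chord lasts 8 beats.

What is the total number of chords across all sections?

A has 10 beats and chords last 1 each, so 10 chords.
B has 16 beats and chords last 1 each, so 16 chords.
C has 20 beats and chords last 5 each, so 4 chords.
D has 60 beats and chords last 5 each, so 12 chords.
E has 72 beats and chords last 8 each, so 9 chords.
Total: 10 + 16 + 4 + 12 + 9 = 51.

51 chords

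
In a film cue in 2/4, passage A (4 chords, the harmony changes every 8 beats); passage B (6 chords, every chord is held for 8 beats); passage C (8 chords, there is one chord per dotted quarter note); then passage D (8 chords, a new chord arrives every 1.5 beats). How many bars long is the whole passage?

A: 4 × 8 = 32 beats = 16 bars.
B: 6 × 8 = 48 beats = 24 bars.
C: 8 × 1.5 = 12 beats = 6 bars.
D: 8 × 1.5 = 12 beats = 6 bars.
Total: 16 + 24 + 6 + 6 = 52 bars.

52 bars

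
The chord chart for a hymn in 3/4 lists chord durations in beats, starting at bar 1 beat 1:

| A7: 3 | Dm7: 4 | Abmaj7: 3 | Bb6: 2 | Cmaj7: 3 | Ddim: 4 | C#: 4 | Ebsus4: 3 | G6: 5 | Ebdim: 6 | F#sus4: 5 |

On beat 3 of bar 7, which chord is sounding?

C#

Beat 3 of bar 7 is beat (7−1)×3 + 3 = 21 overall.
Running totals: A7 ends at 3, Dm7 ends at 7, Abmaj7 ends at 10, Bb6 ends at 12, Cmaj7 ends at 15, Ddim ends at 19, C# ends at 23.
Beat 21 falls within C#.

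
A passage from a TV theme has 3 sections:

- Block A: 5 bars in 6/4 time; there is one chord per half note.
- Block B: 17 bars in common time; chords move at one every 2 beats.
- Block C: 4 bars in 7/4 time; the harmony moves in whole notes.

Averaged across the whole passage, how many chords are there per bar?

28/13 chords per bar

A: 5 bars of 6 beats is 30 beats; at 2 beats each that's 15 chords.
B: 17 bars of 4 beats is 68 beats; at 2 beats each that's 34 chords.
C: 4 bars of 7 beats is 28 beats; at 4 beats each that's 7 chords.
Overall: 56 chords over 26 bars → 56/26 = 28/13 chords per bar.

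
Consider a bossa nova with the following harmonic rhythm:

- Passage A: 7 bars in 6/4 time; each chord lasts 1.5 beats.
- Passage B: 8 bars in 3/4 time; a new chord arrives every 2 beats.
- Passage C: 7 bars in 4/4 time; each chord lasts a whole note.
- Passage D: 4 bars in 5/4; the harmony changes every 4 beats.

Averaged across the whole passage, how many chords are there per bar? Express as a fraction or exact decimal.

A: 7 bars of 6 beats is 42 beats; at 1.5 beats each that's 28 chords.
B: 8 bars of 3 beats is 24 beats; at 2 beats each that's 12 chords.
C: 7 bars of 4 beats is 28 beats; at 4 beats each that's 7 chords.
D: 4 bars of 5 beats is 20 beats; at 4 beats each that's 5 chords.
Overall: 52 chords over 26 bars → 52/26 = 2 chords per bar.

2 chords per bar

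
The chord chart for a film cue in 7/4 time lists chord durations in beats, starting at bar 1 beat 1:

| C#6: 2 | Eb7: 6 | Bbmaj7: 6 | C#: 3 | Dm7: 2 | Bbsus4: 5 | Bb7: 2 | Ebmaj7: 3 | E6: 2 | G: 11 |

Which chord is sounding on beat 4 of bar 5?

G

Beat 4 of bar 5 is beat (5−1)×7 + 4 = 32 overall.
Running totals: C#6 ends at 2, Eb7 ends at 8, Bbmaj7 ends at 14, C# ends at 17, Dm7 ends at 19, Bbsus4 ends at 24, Bb7 ends at 26, Ebmaj7 ends at 29, E6 ends at 31, G ends at 42.
Beat 32 falls within G.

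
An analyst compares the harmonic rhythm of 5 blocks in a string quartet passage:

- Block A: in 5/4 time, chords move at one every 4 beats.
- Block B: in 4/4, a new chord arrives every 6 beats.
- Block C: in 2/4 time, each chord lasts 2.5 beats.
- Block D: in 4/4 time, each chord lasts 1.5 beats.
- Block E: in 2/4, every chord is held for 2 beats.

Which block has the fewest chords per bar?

Block B

A: 5/4 = 1.25 chords/bar.
B: 4/6 = 2/3 chords/bar.
C: 2/2.5 = 0.8 chords/bar.
D: 4/1.5 = 8/3 chords/bar.
E: 2/2 = 1 chord/bar.
Slowest is B at 2/3 chords/bar.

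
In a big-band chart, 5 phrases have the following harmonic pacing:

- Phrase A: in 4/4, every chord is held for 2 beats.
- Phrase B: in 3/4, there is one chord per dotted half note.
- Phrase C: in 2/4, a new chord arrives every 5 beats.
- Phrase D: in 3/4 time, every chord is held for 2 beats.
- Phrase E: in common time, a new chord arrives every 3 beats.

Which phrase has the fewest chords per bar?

A: 4/2 = 2 chords/bar.
B: 3/3 = 1 chord/bar.
C: 2/5 = 0.4 chords/bar.
D: 3/2 = 1.5 chords/bar.
E: 4/3 = 4/3 chords/bar.
Slowest is C at 0.4 chords/bar.

Phrase C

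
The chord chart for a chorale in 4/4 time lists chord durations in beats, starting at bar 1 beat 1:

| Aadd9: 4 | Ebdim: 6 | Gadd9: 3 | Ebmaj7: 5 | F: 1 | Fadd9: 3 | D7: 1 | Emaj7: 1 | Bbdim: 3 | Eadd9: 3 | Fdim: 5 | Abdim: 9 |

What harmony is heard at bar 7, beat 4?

Eadd9

Beat 4 of bar 7 is beat (7−1)×4 + 4 = 28 overall.
Running totals: Aadd9 ends at 4, Ebdim ends at 10, Gadd9 ends at 13, Ebmaj7 ends at 18, F ends at 19, Fadd9 ends at 22, D7 ends at 23, Emaj7 ends at 24, Bbdim ends at 27, Eadd9 ends at 30.
Beat 28 falls within Eadd9.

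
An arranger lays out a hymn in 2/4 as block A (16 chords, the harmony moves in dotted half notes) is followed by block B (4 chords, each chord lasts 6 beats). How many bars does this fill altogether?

A: 16 × 3 = 48 beats = 24 bars.
B: 4 × 6 = 24 beats = 12 bars.
Total: 24 + 12 = 36 bars.

36 bars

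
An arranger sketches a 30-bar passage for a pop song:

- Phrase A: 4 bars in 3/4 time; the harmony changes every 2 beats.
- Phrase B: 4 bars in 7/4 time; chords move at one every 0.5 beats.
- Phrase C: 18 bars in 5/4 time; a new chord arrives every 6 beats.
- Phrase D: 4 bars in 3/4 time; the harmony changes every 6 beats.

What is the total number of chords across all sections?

A has 12 beats and chords last 2 each, so 6 chords.
B has 28 beats and chords last 0.5 each, so 56 chords.
C has 90 beats and chords last 6 each, so 15 chords.
D has 12 beats and chords last 6 each, so 2 chords.
Total: 6 + 56 + 15 + 2 = 79.

79 chords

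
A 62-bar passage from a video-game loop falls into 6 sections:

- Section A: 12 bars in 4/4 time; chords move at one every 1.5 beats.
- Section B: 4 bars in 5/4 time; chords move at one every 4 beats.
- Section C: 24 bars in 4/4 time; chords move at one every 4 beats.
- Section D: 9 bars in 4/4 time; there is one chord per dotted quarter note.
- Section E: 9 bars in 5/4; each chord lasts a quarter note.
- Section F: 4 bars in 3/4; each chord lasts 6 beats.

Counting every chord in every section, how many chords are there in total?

132 chords

A has 48 beats and chords last 1.5 each, so 32 chords.
B has 20 beats and chords last 4 each, so 5 chords.
C has 96 beats and chords last 4 each, so 24 chords.
D has 36 beats and chords last 1.5 each, so 24 chords.
E has 45 beats and chords last 1 each, so 45 chords.
F has 12 beats and chords last 6 each, so 2 chords.
Total: 32 + 5 + 24 + 24 + 45 + 2 = 132.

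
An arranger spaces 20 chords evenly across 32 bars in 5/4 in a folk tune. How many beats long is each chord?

8 beats

32 bars × 5 beats/bar = 160 beats total.
160 beats ÷ 20 chords = 8 beats per chord.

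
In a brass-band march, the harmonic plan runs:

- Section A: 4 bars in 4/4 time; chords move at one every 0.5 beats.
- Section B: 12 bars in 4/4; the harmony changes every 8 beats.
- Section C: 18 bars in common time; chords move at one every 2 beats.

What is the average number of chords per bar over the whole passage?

A: 4 × 4 = 16 beats ÷ 0.5 = 32 chords.
B: 12 × 4 = 48 beats ÷ 8 = 6 chords.
C: 18 × 4 = 72 beats ÷ 2 = 36 chords.
Overall: 74 chords over 34 bars → 74/34 = 37/17 chords per bar.

37/17 chords per bar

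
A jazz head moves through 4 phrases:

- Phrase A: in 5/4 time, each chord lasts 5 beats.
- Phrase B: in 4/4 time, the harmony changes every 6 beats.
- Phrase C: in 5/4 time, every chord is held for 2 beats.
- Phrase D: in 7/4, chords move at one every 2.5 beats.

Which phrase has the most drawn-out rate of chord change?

A: each chord is 5 beats in 5/4, so 1 per bar.
B: each chord is 6 beats in 4/4, so 2/3 per bar.
C: each chord is 2 beats in 5/4, so 2.5 per bar.
D: each chord is 2.5 beats in 7/4, so 2.8 per bar.
Slowest is B at 2/3 chords/bar.

Phrase B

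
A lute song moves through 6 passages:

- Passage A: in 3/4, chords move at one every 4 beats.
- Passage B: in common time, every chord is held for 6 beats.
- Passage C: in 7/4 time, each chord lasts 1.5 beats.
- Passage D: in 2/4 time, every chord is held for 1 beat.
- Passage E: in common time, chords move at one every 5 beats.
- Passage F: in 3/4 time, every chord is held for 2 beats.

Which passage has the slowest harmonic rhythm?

Passage B

A: each chord is 4 beats in 3/4, so 0.75 per bar.
B: each chord is 6 beats in 4/4, so 2/3 per bar.
C: each chord is 1.5 beats in 7/4, so 14/3 per bar.
D: each chord is 1 beat in 2/4, so 2 per bar.
E: each chord is 5 beats in 4/4, so 0.8 per bar.
F: each chord is 2 beats in 3/4, so 1.5 per bar.
Slowest is B at 2/3 chords/bar.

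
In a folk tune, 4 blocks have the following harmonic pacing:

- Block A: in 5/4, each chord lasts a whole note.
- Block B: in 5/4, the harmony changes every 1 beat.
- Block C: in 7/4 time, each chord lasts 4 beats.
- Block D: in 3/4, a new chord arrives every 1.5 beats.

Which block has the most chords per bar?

A: 5/4 = 1.25 chords/bar.
B: 5/1 = 5 chords/bar.
C: 7/4 = 1.75 chords/bar.
D: 3/1.5 = 2 chords/bar.
Fastest is B at 5 chords/bar.

Block B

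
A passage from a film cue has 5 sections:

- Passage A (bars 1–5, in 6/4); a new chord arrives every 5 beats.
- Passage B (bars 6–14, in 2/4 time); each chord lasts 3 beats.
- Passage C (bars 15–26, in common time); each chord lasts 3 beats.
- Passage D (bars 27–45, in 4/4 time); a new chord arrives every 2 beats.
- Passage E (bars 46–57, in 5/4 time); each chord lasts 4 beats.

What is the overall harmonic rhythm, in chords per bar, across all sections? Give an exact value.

A: 5 × 6 = 30 beats ÷ 5 = 6 chords.
B: 9 × 2 = 18 beats ÷ 3 = 6 chords.
C: 12 × 4 = 48 beats ÷ 3 = 16 chords.
D: 19 × 4 = 76 beats ÷ 2 = 38 chords.
E: 12 × 5 = 60 beats ÷ 4 = 15 chords.
Overall: 81 chords over 57 bars → 81/57 = 27/19 chords per bar.

27/19 chords per bar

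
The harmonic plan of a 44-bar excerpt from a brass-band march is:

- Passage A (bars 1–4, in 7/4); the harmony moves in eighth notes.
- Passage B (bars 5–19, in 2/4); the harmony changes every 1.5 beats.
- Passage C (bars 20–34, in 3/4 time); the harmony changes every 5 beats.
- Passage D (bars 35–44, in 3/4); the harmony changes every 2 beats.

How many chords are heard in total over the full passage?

100 chords

A: 4·7 = 28 beats, 28/0.5 = 56 chords.
B: 15·2 = 30 beats, 30/1.5 = 20 chords.
C: 15·3 = 45 beats, 45/5 = 9 chords.
D: 10·3 = 30 beats, 30/2 = 15 chords.
Total: 56 + 20 + 9 + 15 = 100.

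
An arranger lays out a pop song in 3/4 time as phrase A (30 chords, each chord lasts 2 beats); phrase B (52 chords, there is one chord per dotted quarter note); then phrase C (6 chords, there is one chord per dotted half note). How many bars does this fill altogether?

A: 30 × 2 = 60 beats = 20 bars.
B: 52 × 1.5 = 78 beats = 26 bars.
C: 6 × 3 = 18 beats = 6 bars.
Total: 20 + 26 + 6 = 52 bars.

52 bars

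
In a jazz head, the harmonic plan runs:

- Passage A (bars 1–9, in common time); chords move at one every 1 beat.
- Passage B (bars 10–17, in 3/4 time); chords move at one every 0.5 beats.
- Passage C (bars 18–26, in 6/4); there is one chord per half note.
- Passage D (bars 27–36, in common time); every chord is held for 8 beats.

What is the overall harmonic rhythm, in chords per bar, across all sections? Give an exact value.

A: 9 bars of 4 beats is 36 beats; at 1 beat each that's 36 chords.
B: 8 bars of 3 beats is 24 beats; at 0.5 beats each that's 48 chords.
C: 9 bars of 6 beats is 54 beats; at 2 beats each that's 27 chords.
D: 10 bars of 4 beats is 40 beats; at 8 beats each that's 5 chords.
Overall: 116 chords over 36 bars → 116/36 = 29/9 chords per bar.

29/9 chords per bar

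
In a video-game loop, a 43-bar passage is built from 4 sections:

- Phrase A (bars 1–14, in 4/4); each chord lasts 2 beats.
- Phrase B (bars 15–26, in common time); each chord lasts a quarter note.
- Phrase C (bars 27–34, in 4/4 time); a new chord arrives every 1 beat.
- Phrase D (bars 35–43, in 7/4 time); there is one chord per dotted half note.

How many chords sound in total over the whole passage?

A: 14 bars × 4 beats = 56 beats; 2 beats/chord → 28 chords.
B: 12 bars × 4 beats = 48 beats; 1 beat/chord → 48 chords.
C: 8 bars × 4 beats = 32 beats; 1 beat/chord → 32 chords.
D: 9 bars × 7 beats = 63 beats; 3 beats/chord → 21 chords.
Total: 28 + 48 + 32 + 21 = 129.

129 chords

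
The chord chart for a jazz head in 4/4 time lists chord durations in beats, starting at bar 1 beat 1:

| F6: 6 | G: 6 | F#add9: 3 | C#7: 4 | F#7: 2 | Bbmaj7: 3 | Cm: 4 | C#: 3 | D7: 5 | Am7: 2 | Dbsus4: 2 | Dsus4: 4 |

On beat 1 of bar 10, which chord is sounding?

Beat 1 of bar 10 is beat (10−1)×4 + 1 = 37 overall.
Running totals: F6 ends at 6, G ends at 12, F#add9 ends at 15, C#7 ends at 19, F#7 ends at 21, Bbmaj7 ends at 24, Cm ends at 28, C# ends at 31, D7 ends at 36, Am7 ends at 38.
Beat 37 falls within Am7.

Am7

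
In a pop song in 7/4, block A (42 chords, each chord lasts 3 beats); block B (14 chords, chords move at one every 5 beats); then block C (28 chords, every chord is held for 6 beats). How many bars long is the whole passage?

A: 42 × 3 = 126 beats = 18 bars.
B: 14 × 5 = 70 beats = 10 bars.
C: 28 × 6 = 168 beats = 24 bars.
Total: 18 + 10 + 24 = 52 bars.

52 bars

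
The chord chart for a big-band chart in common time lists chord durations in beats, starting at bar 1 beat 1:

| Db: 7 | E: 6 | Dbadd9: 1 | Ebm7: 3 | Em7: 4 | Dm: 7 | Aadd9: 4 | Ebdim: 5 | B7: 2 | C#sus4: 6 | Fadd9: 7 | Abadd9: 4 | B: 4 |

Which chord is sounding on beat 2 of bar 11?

Beat 2 of bar 11 is beat (11−1)×4 + 2 = 42 overall.
Running totals: Db ends at 7, E ends at 13, Dbadd9 ends at 14, Ebm7 ends at 17, Em7 ends at 21, Dm ends at 28, Aadd9 ends at 32, Ebdim ends at 37, B7 ends at 39, C#sus4 ends at 45.
Beat 42 falls within C#sus4.

C#sus4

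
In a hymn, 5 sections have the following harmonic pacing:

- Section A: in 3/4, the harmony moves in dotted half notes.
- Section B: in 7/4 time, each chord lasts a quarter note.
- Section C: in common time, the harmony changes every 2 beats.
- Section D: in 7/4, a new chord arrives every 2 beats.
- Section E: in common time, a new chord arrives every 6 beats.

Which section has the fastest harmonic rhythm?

A: each chord is 3 beats in 3/4, so 1 per bar.
B: each chord is 1 beat in 7/4, so 7 per bar.
C: each chord is 2 beats in 4/4, so 2 per bar.
D: each chord is 2 beats in 7/4, so 3.5 per bar.
E: each chord is 6 beats in 4/4, so 2/3 per bar.
Fastest is B at 7 chords/bar.

Section B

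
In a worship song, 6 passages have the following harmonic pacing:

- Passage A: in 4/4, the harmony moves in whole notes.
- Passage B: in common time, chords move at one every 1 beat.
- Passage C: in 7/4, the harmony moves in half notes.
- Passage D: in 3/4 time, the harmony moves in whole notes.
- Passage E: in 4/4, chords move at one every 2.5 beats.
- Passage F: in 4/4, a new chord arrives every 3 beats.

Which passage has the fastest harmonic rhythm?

Passage B

A: 4/4 = 1 chord/bar.
B: 4/1 = 4 chords/bar.
C: 7/2 = 3.5 chords/bar.
D: 3/4 = 0.75 chords/bar.
E: 4/2.5 = 1.6 chords/bar.
F: 4/3 = 4/3 chords/bar.
Fastest is B at 4 chords/bar.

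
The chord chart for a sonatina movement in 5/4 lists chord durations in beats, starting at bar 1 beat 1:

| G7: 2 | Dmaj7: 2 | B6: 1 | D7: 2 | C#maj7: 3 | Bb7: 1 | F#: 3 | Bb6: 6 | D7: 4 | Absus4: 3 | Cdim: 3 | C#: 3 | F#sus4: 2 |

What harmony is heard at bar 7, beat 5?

Beat 5 of bar 7 is beat (7−1)×5 + 5 = 35 overall.
Running totals: G7 ends at 2, Dmaj7 ends at 4, B6 ends at 5, D7 ends at 7, C#maj7 ends at 10, Bb7 ends at 11, F# ends at 14, Bb6 ends at 20, D7 ends at 24, Absus4 ends at 27, Cdim ends at 30, C# ends at 33, F#sus4 ends at 35.
Beat 35 falls within F#sus4.

F#sus4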